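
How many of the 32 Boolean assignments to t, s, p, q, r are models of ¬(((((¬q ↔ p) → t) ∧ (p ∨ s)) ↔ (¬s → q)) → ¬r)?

11

Initial set: {¬(((((¬q ↔ p) → t) ∧ (p ∨ s)) ↔ (¬s → q)) → ¬r)}.
¬(((((¬q ↔ p) → t) ∧ (p ∨ s)) ↔ (¬s → q)) → ¬r): α-rule — add ((((¬q ↔ p) → t) ∧ (p ∨ s)) ↔ (¬s → q)), ¬¬r.
((((¬q ↔ p) → t) ∧ (p ∨ s)) ↔ (¬s → q)): β-rule — branch into (((¬q ↔ p) → t) ∧ (p ∨ s)), (¬s → q)  //  ¬(((¬q ↔ p) → t) ∧ (p ∨ s)), ¬(¬s → q).
  branch 1 (add (((¬q ↔ p) → t) ∧ (p ∨ s)), (¬s → q)):
    (((¬q ↔ p) → t) ∧ (p ∨ s)): α-rule — add ((¬q ↔ p) → t), (p ∨ s).
    (¬s → q): β-rule — branch into ¬¬s  //  q.
      branch 1.1 (add ¬¬s):
        ((¬q ↔ p) → t): β-rule — branch into ¬(¬q ↔ p)  //  t.
          branch 1.1.1 (add ¬(¬q ↔ p)):
            (p ∨ s): β-rule — branch into p  //  s.
              branch 1.1.1.1 (add p):
                ¬(¬q ↔ p): β-rule — branch into ¬q, ¬p  //  ¬¬q, p.
                  branch 1.1.1.1.1 (add ¬q, ¬p):
                    × closes — contains both p and ¬p.
                  branch 1.1.1.1.2 (add ¬¬q, p):
                    ○ open, literals {p=1, q=1, r=1, s=1}.
              branch 1.1.1.2 (add s):
                ¬(¬q ↔ p): β-rule — branch into ¬q, ¬p  //  ¬¬q, p.
                  branch 1.1.1.2.1 (add ¬q, ¬p):
                    ○ open, literals {p=0, q=0, r=1, s=1}.
                  branch 1.1.1.2.2 (add ¬¬q, p):
                    ○ open, literals {p=1, q=1, r=1, s=1}.
          branch 1.1.2 (add t):
            (p ∨ s): β-rule — branch into p  //  s.
              branch 1.1.2.1 (add p):
                ○ open, literals {p=1, r=1, s=1, t=1}.
              branch 1.1.2.2 (add s):
                ○ open, literals {r=1, s=1, t=1}.
      branch 1.2 (add q):
        ((¬q ↔ p) → t): β-rule — branch into ¬(¬q ↔ p)  //  t.
          branch 1.2.1 (add ¬(¬q ↔ p)):
            (p ∨ s): β-rule — branch into p  //  s.
              branch 1.2.1.1 (add p):
                ¬(¬q ↔ p): β-rule — branch into ¬q, ¬p  //  ¬¬q, p.
                  branch 1.2.1.1.1 (add ¬q, ¬p):
                    × closes — contains both q and ¬q.
                  branch 1.2.1.1.2 (add ¬¬q, p):
                    ○ open, literals {p=1, q=1, r=1}.
              branch 1.2.1.2 (add s):
                ¬(¬q ↔ p): β-rule — branch into ¬q, ¬p  //  ¬¬q, p.
                  branch 1.2.1.2.1 (add ¬q, ¬p):
                    × closes — contains both q and ¬q.
                  branch 1.2.1.2.2 (add ¬¬q, p):
                    ○ open, literals {p=1, q=1, r=1, s=1}.
          branch 1.2.2 (add t):
            (p ∨ s): β-rule — branch into p  //  s.
              branch 1.2.2.1 (add p):
                ○ open, literals {p=1, q=1, r=1, t=1}.
              branch 1.2.2.2 (add s):
                ○ open, literals {q=1, r=1, s=1, t=1}.
  branch 2 (add ¬(((¬q ↔ p) → t) ∧ (p ∨ s)), ¬(¬s → q)):
    ¬(¬s → q): α-rule — add ¬s, ¬q.
    ¬(((¬q ↔ p) → t) ∧ (p ∨ s)): β-rule — branch into ¬((¬q ↔ p) → t)  //  ¬(p ∨ s).
      branch 2.1 (add ¬((¬q ↔ p) → t)):
        ¬((¬q ↔ p) → t): α-rule — add (¬q ↔ p), ¬t.
        (¬q ↔ p): β-rule — branch into ¬q, p  //  ¬¬q, ¬p.
          branch 2.1.1 (add ¬q, p):
            ○ open, literals {p=1, q=0, r=1, s=0, t=0}.
          branch 2.1.2 (add ¬¬q, ¬p):
            × closes — contains both q and ¬q.
      branch 2.2 (add ¬(p ∨ s)):
        ¬(p ∨ s): α-rule — add ¬p, ¬s.
        ○ open, literals {p=0, q=0, r=1, s=0}.
4 branches closed, 11 open.
Each open branch fixes some atoms; the unmentioned ones are free. Counting distinct full assignments: branch {p=1, q=1, r=1, s=1} (t) contributes 2 new; branch {p=0, q=0, r=1, s=1} (t) contributes 2 new; branch {p=1, q=1, r=1, s=1} (t) contributes 0 new; branch {p=1, r=1, s=1, t=1} (q) contributes 1 new; branch {r=1, s=1, t=1} (p, q) contributes 1 new; branch {p=1, q=1, r=1} (t, s) contributes 2 new; branch {p=1, q=1, r=1, s=1} (t) contributes 0 new; branch {p=1, q=1, r=1, t=1} (s) contributes 0 new; branch {q=1, r=1, s=1, t=1} (p) contributes 0 new; branch {p=1, q=0, r=1, s=0, t=0} (none free) contributes 1 new; branch {p=0, q=0, r=1, s=0} (t) contributes 2 new. Total: 11.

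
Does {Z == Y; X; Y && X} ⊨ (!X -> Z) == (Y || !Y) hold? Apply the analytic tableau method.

Yes

Initial set: {T (Z == Y); T X; T (Y && X); F ((!X -> Z) == (Y || !Y))}.
T (Y && X): α-rule — add T Y, T X.
T (Z == Y): β-rule — branch into T Z, T Y  //  F Z, F Y.
  branch 1 (add T Z, T Y):
    F ((!X -> Z) == (Y || !Y)): β-rule — branch into T (!X -> Z), F (Y || !Y)  //  F (!X -> Z), T (Y || !Y).
      branch 1.1 (add T (!X -> Z), F (Y || !Y)):
        F (Y || !Y): α-rule — add F Y, F !Y.
        × closes — contains both Y and !Y.
      branch 1.2 (add F (!X -> Z), T (Y || !Y)):
        F (!X -> Z): α-rule — add T !X, F Z.
        × closes — contains both X and !X.
  branch 2 (add F Z, F Y):
    × closes — contains both Y and !Y.
All 3 branches close.
Every branch closed, so the premises entail the conclusion.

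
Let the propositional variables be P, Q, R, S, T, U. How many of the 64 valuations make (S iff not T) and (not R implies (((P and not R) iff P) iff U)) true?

Initial set: {((S iff not T) and (not R implies (((P and not R) iff P) iff U)))}.
((S iff not T) and (not R implies (((P and not R) iff P) iff U))): α-rule — add (S iff not T), (not R implies (((P and not R) iff P) iff U)).
(S iff not T): β-rule — branch into S, not T  //  not S, not not T.
  branch 1 (add S, not T):
    (not R implies (((P and not R) iff P) iff U)): β-rule — branch into not not R  //  (((P and not R) iff P) iff U).
      branch 1.1 (add not not R):
        ○ open, literals {R=1, S=1, T=0}.
      branch 1.2 (add (((P and not R) iff P) iff U)):
        (((P and not R) iff P) iff U): β-rule — branch into ((P and not R) iff P), U  //  not ((P and not R) iff P), not U.
          branch 1.2.1 (add ((P and not R) iff P), U):
            ((P and not R) iff P): β-rule — branch into (P and not R), P  //  not (P and not R), not P.
              branch 1.2.1.1 (add (P and not R), P):
                (P and not R): α-rule — add P, not R.
                ○ open, literals {P=1, R=0, S=1, T=0, U=1}.
              branch 1.2.1.2 (add not (P and not R), not P):
                not (P and not R): β-rule — branch into not P  //  not not R.
                  branch 1.2.1.2.1 (add not P):
                    ○ open, literals {P=0, S=1, T=0, U=1}.
                  branch 1.2.1.2.2 (add not not R):
                    ○ open, literals {P=0, R=1, S=1, T=0, U=1}.
          branch 1.2.2 (add not ((P and not R) iff P), not U):
            not ((P and not R) iff P): β-rule — branch into (P and not R), not P  //  not (P and not R), P.
              branch 1.2.2.1 (add (P and not R), not P):
                (P and not R): α-rule — add P, not R.
                × closes — contains both P and not P.
              branch 1.2.2.2 (add not (P and not R), P):
                not (P and not R): β-rule — branch into not P  //  not not R.
                  branch 1.2.2.2.1 (add not P):
                    × closes — contains both P and not P.
                  branch 1.2.2.2.2 (add not not R):
                    ○ open, literals {P=1, R=1, S=1, T=0, U=0}.
  branch 2 (add not S, not not T):
    (not R implies (((P and not R) iff P) iff U)): β-rule — branch into not not R  //  (((P and not R) iff P) iff U).
      branch 2.1 (add not not R):
        ○ open, literals {R=1, S=0, T=1}.
      branch 2.2 (add (((P and not R) iff P) iff U)):
        (((P and not R) iff P) iff U): β-rule — branch into ((P and not R) iff P), U  //  not ((P and not R) iff P), not U.
          branch 2.2.1 (add ((P and not R) iff P), U):
            ((P and not R) iff P): β-rule — branch into (P and not R), P  //  not (P and not R), not P.
              branch 2.2.1.1 (add (P and not R), P):
                (P and not R): α-rule — add P, not R.
                ○ open, literals {P=1, R=0, S=0, T=1, U=1}.
              branch 2.2.1.2 (add not (P and not R), not P):
                not (P and not R): β-rule — branch into not P  //  not not R.
                  branch 2.2.1.2.1 (add not P):
                    ○ open, literals {P=0, S=0, T=1, U=1}.
                  branch 2.2.1.2.2 (add not not R):
                    ○ open, literals {P=0, R=1, S=0, T=1, U=1}.
          branch 2.2.2 (add not ((P and not R) iff P), not U):
            not ((P and not R) iff P): β-rule — branch into (P and not R), not P  //  not (P and not R), P.
              branch 2.2.2.1 (add (P and not R), not P):
                (P and not R): α-rule — add P, not R.
                × closes — contains both P and not P.
              branch 2.2.2.2 (add not (P and not R), P):
                not (P and not R): β-rule — branch into not P  //  not not R.
                  branch 2.2.2.2.1 (add not P):
                    × closes — contains both P and not P.
                  branch 2.2.2.2.2 (add not not R):
                    ○ open, literals {P=1, R=1, S=0, T=1, U=0}.
4 branches closed, 10 open.
Each open branch fixes some atoms; the unmentioned ones are free. Counting distinct full assignments: branch {R=1, S=1, T=0} (P, Q, U) contributes 8 new; branch {P=1, R=0, S=1, T=0, U=1} (Q) contributes 2 new; branch {P=0, S=1, T=0, U=1} (Q, R) contributes 2 new; branch {P=0, R=1, S=1, T=0, U=1} (Q) contributes 0 new; branch {P=1, R=1, S=1, T=0, U=0} (Q) contributes 0 new; branch {R=1, S=0, T=1} (P, Q, U) contributes 8 new; branch {P=1, R=0, S=0, T=1, U=1} (Q) contributes 2 new; branch {P=0, S=0, T=1, U=1} (Q, R) contributes 2 new; branch {P=0, R=1, S=0, T=1, U=1} (Q) contributes 0 new; branch {P=1, R=1, S=0, T=1, U=0} (Q) contributes 0 new. Total: 24.

24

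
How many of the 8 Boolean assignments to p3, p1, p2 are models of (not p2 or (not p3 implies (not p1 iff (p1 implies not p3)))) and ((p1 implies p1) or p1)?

Initial set: {((not p2 or (not p3 implies (not p1 iff (p1 implies not p3)))) and ((p1 implies p1) or p1))}.
((not p2 or (not p3 implies (not p1 iff (p1 implies not p3)))) and ((p1 implies p1) or p1)): α-rule — add (not p2 or (not p3 implies (not p1 iff (p1 implies not p3)))), ((p1 implies p1) or p1).
(not p2 or (not p3 implies (not p1 iff (p1 implies not p3)))): β-rule — branch into not p2  //  (not p3 implies (not p1 iff (p1 implies not p3))).
  branch 1 (add not p2):
    ((p1 implies p1) or p1): β-rule — branch into (p1 implies p1)  //  p1.
      branch 1.1 (add (p1 implies p1)):
        (p1 implies p1): β-rule — branch into not p1  //  p1.
          branch 1.1.1 (add not p1):
            ○ open, literals {p1=false, p2=false}.
          branch 1.1.2 (add p1):
            ○ open, literals {p1=true, p2=false}.
      branch 1.2 (add p1):
        ○ open, literals {p1=true, p2=false}.
  branch 2 (add (not p3 implies (not p1 iff (p1 implies not p3)))):
    ((p1 implies p1) or p1): β-rule — branch into (p1 implies p1)  //  p1.
      branch 2.1 (add (p1 implies p1)):
        (not p3 implies (not p1 iff (p1 implies not p3))): β-rule — branch into not not p3  //  (not p1 iff (p1 implies not p3)).
          branch 2.1.1 (add not not p3):
            (p1 implies p1): β-rule — branch into not p1  //  p1.
              branch 2.1.1.1 (add not p1):
                ○ open, literals {p1=false, p3=true}.
              branch 2.1.1.2 (add p1):
                ○ open, literals {p1=true, p3=true}.
          branch 2.1.2 (add (not p1 iff (p1 implies not p3))):
            (p1 implies p1): β-rule — branch into not p1  //  p1.
              branch 2.1.2.1 (add not p1):
                (not p1 iff (p1 implies not p3)): β-rule — branch into not p1, (p1 implies not p3)  //  not not p1, not (p1 implies not p3).
                  branch 2.1.2.1.1 (add not p1, (p1 implies not p3)):
                    (p1 implies not p3): β-rule — branch into not p1  //  not p3.
                      branch 2.1.2.1.1.1 (add not p1):
                        ○ open, literals {p1=false}.
                      branch 2.1.2.1.1.2 (add not p3):
                        ○ open, literals {p1=false, p3=false}.
                  branch 2.1.2.1.2 (add not not p1, not (p1 implies not p3)):
                    × closes — contains both p1 and not p1.
              branch 2.1.2.2 (add p1):
                (not p1 iff (p1 implies not p3)): β-rule — branch into not p1, (p1 implies not p3)  //  not not p1, not (p1 implies not p3).
                  branch 2.1.2.2.1 (add not p1, (p1 implies not p3)):
                    × closes — contains both p1 and not p1.
                  branch 2.1.2.2.2 (add not not p1, not (p1 implies not p3)):
                    not (p1 implies not p3): α-rule — add p1, not not p3.
                    ○ open, literals {p1=true, p3=true}.
      branch 2.2 (add p1):
        (not p3 implies (not p1 iff (p1 implies not p3))): β-rule — branch into not not p3  //  (not p1 iff (p1 implies not p3)).
          branch 2.2.1 (add not not p3):
            ○ open, literals {p1=true, p3=true}.
          branch 2.2.2 (add (not p1 iff (p1 implies not p3))):
            (not p1 iff (p1 implies not p3)): β-rule — branch into not p1, (p1 implies not p3)  //  not not p1, not (p1 implies not p3).
              branch 2.2.2.1 (add not p1, (p1 implies not p3)):
                × closes — contains both p1 and not p1.
              branch 2.2.2.2 (add not not p1, not (p1 implies not p3)):
                not (p1 implies not p3): α-rule — add p1, not not p3.
                ○ open, literals {p1=true, p3=true}.
3 branches closed, 10 open.
Each open branch fixes some atoms; the unmentioned ones are free. Counting distinct full assignments: branch {p1=false, p2=false} (p3) contributes 2 new; branch {p1=true, p2=false} (p3) contributes 2 new; branch {p1=true, p2=false} (p3) contributes 0 new; branch {p1=false, p3=true} (p2) contributes 1 new; branch {p1=true, p3=true} (p2) contributes 1 new; branch {p1=false} (p3, p2) contributes 1 new; branch {p1=false, p3=false} (p2) contributes 0 new; branch {p1=true, p3=true} (p2) contributes 0 new; branch {p1=true, p3=true} (p2) contributes 0 new; branch {p1=true, p3=true} (p2) contributes 0 new. Total: 7.

7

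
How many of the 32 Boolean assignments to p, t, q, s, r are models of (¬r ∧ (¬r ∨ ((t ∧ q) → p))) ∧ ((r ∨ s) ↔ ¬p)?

8

Initial set: {((¬r ∧ (¬r ∨ ((t ∧ q) → p))) ∧ ((r ∨ s) ↔ ¬p))}.
((¬r ∧ (¬r ∨ ((t ∧ q) → p))) ∧ ((r ∨ s) ↔ ¬p)): α-rule — add (¬r ∧ (¬r ∨ ((t ∧ q) → p))), ((r ∨ s) ↔ ¬p).
(¬r ∧ (¬r ∨ ((t ∧ q) → p))): α-rule — add ¬r, (¬r ∨ ((t ∧ q) → p)).
((r ∨ s) ↔ ¬p): β-rule — branch into (r ∨ s), ¬p  //  ¬(r ∨ s), ¬¬p.
  branch 1 (add (r ∨ s), ¬p):
    (¬r ∨ ((t ∧ q) → p)): β-rule — branch into ¬r  //  ((t ∧ q) → p).
      branch 1.1 (add ¬r):
        (r ∨ s): β-rule — branch into r  //  s.
          branch 1.1.1 (add r):
            × closes — contains both r and ¬r.
          branch 1.1.2 (add s):
            ○ open, literals {p=F, r=F, s=T}.
      branch 1.2 (add ((t ∧ q) → p)):
        (r ∨ s): β-rule — branch into r  //  s.
          branch 1.2.1 (add r):
            × closes — contains both r and ¬r.
          branch 1.2.2 (add s):
            ((t ∧ q) → p): β-rule — branch into ¬(t ∧ q)  //  p.
              branch 1.2.2.1 (add ¬(t ∧ q)):
                ¬(t ∧ q): β-rule — branch into ¬t  //  ¬q.
                  branch 1.2.2.1.1 (add ¬t):
                    ○ open, literals {p=F, r=F, s=T, t=F}.
                  branch 1.2.2.1.2 (add ¬q):
                    ○ open, literals {p=F, q=F, r=F, s=T}.
              branch 1.2.2.2 (add p):
                × closes — contains both p and ¬p.
  branch 2 (add ¬(r ∨ s), ¬¬p):
    ¬(r ∨ s): α-rule — add ¬r, ¬s.
    (¬r ∨ ((t ∧ q) → p)): β-rule — branch into ¬r  //  ((t ∧ q) → p).
      branch 2.1 (add ¬r):
        ○ open, literals {p=T, r=F, s=F}.
      branch 2.2 (add ((t ∧ q) → p)):
        ((t ∧ q) → p): β-rule — branch into ¬(t ∧ q)  //  p.
          branch 2.2.1 (add ¬(t ∧ q)):
            ¬(t ∧ q): β-rule — branch into ¬t  //  ¬q.
              branch 2.2.1.1 (add ¬t):
                ○ open, literals {p=T, r=F, s=F, t=F}.
              branch 2.2.1.2 (add ¬q):
                ○ open, literals {p=T, q=F, r=F, s=F}.
          branch 2.2.2 (add p):
            ○ open, literals {p=T, r=F, s=F}.
3 branches closed, 7 open.
Each open branch fixes some atoms; the unmentioned ones are free. Counting distinct full assignments: branch {p=F, r=F, s=T} (t, q) contributes 4 new; branch {p=F, r=F, s=T, t=F} (q) contributes 0 new; branch {p=F, q=F, r=F, s=T} (t) contributes 0 new; branch {p=T, r=F, s=F} (t, q) contributes 4 new; branch {p=T, r=F, s=F, t=F} (q) contributes 0 new; branch {p=T, q=F, r=F, s=F} (t) contributes 0 new; branch {p=T, r=F, s=F} (t, q) contributes 0 new. Total: 8.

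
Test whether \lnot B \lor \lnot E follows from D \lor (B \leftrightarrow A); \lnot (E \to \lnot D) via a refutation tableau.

Initial set: {(D \lor (B \leftrightarrow A)); \lnot (E \to \lnot D); \lnot (\lnot B \lor \lnot E)}.
\lnot (E \to \lnot D): α-rule — add E, \lnot \lnot D.
\lnot (\lnot B \lor \lnot E): α-rule — add \lnot \lnot B, \lnot \lnot E.
(D \lor (B \leftrightarrow A)): β-rule — branch into D  //  (B \leftrightarrow A).
  branch 1 (add D):
    ○ open, literals {B=true, D=true, E=true}.
  branch 2 (add (B \leftrightarrow A)):
    (B \leftrightarrow A): β-rule — branch into B, A  //  \lnot B, \lnot A.
      branch 2.1 (add B, A):
        ○ open, literals {A=true, B=true, D=true, E=true}.
      branch 2.2 (add \lnot B, \lnot A):
        × closes — contains both B and \lnot B.
1 branch closed, 2 open.
An open branch gives a countermodel: B=true, D=true, E=true (unmentioned atoms arbitrary); the premises hold there but the conclusion fails.

No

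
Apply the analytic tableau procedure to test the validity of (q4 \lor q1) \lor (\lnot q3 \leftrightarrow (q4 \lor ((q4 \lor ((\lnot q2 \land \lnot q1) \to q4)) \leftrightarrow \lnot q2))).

Not valid

Assume the negation and expand:
Initial set: {F ((q4 \lor q1) \lor (\lnot q3 \leftrightarrow (q4 \lor ((q4 \lor ((\lnot q2 \land \lnot q1) \to q4)) \leftrightarrow \lnot q2))))}.
F ((q4 \lor q1) \lor (\lnot q3 \leftrightarrow (q4 \lor ((q4 \lor ((\lnot q2 \land \lnot q1) \to q4)) \leftrightarrow \lnot q2)))): α-rule — add F (q4 \lor q1), F (\lnot q3 \leftrightarrow (q4 \lor ((q4 \lor ((\lnot q2 \land \lnot q1) \to q4)) \leftrightarrow \lnot q2))).
F (q4 \lor q1): α-rule — add F q4, F q1.
F (\lnot q3 \leftrightarrow (q4 \lor ((q4 \lor ((\lnot q2 \land \lnot q1) \to q4)) \leftrightarrow \lnot q2))): β-rule — branch into T \lnot q3, F (q4 \lor ((q4 \lor ((\lnot q2 \land \lnot q1) \to q4)) \leftrightarrow \lnot q2))  //  F \lnot q3, T (q4 \lor ((q4 \lor ((\lnot q2 \land \lnot q1) \to q4)) \leftrightarrow \lnot q2)).
  branch 1 (add T \lnot q3, F (q4 \lor ((q4 \lor ((\lnot q2 \land \lnot q1) \to q4)) \leftrightarrow \lnot q2))):
    F (q4 \lor ((q4 \lor ((\lnot q2 \land \lnot q1) \to q4)) \leftrightarrow \lnot q2)): α-rule — add F q4, F ((q4 \lor ((\lnot q2 \land \lnot q1) \to q4)) \leftrightarrow \lnot q2).
    F ((q4 \lor ((\lnot q2 \land \lnot q1) \to q4)) \leftrightarrow \lnot q2): β-rule — branch into T (q4 \lor ((\lnot q2 \land \lnot q1) \to q4)), F \lnot q2  //  F (q4 \lor ((\lnot q2 \land \lnot q1) \to q4)), T \lnot q2.
      branch 1.1 (add T (q4 \lor ((\lnot q2 \land \lnot q1) \to q4)), F \lnot q2):
        T (q4 \lor ((\lnot q2 \land \lnot q1) \to q4)): β-rule — branch into T q4  //  T ((\lnot q2 \land \lnot q1) \to q4).
          branch 1.1.1 (add T q4):
            × closes — contains both q4 and \lnot q4.
          branch 1.1.2 (add T ((\lnot q2 \land \lnot q1) \to q4)):
            T ((\lnot q2 \land \lnot q1) \to q4): β-rule — branch into F (\lnot q2 \land \lnot q1)  //  T q4.
              branch 1.1.2.1 (add F (\lnot q2 \land \lnot q1)):
                F (\lnot q2 \land \lnot q1): β-rule — branch into F \lnot q2  //  F \lnot q1.
                  branch 1.1.2.1.1 (add F \lnot q2):
                    ○ open, literals {q1=F, q2=T, q3=F, q4=F}.
                  branch 1.1.2.1.2 (add F \lnot q1):
                    × closes — contains both q1 and \lnot q1.
              branch 1.1.2.2 (add T q4):
                × closes — contains both q4 and \lnot q4.
      branch 1.2 (add F (q4 \lor ((\lnot q2 \land \lnot q1) \to q4)), T \lnot q2):
        F (q4 \lor ((\lnot q2 \land \lnot q1) \to q4)): α-rule — add F q4, F ((\lnot q2 \land \lnot q1) \to q4).
        F ((\lnot q2 \land \lnot q1) \to q4): α-rule — add T (\lnot q2 \land \lnot q1), F q4.
        T (\lnot q2 \land \lnot q1): α-rule — add T \lnot q2, T \lnot q1.
        ○ open, literals {q1=F, q2=F, q3=F, q4=F}.
  branch 2 (add F \lnot q3, T (q4 \lor ((q4 \lor ((\lnot q2 \land \lnot q1) \to q4)) \leftrightarrow \lnot q2))):
    T (q4 \lor ((q4 \lor ((\lnot q2 \land \lnot q1) \to q4)) \leftrightarrow \lnot q2)): β-rule — branch into T q4  //  T ((q4 \lor ((\lnot q2 \land \lnot q1) \to q4)) \leftrightarrow \lnot q2).
      branch 2.1 (add T q4):
        × closes — contains both q4 and \lnot q4.
      branch 2.2 (add T ((q4 \lor ((\lnot q2 \land \lnot q1) \to q4)) \leftrightarrow \lnot q2)):
        T ((q4 \lor ((\lnot q2 \land \lnot q1) \to q4)) \leftrightarrow \lnot q2): β-rule — branch into T (q4 \lor ((\lnot q2 \land \lnot q1) \to q4)), T \lnot q2  //  F (q4 \lor ((\lnot q2 \land \lnot q1) \to q4)), F \lnot q2.
          branch 2.2.1 (add T (q4 \lor ((\lnot q2 \land \lnot q1) \to q4)), T \lnot q2):
            T (q4 \lor ((\lnot q2 \land \lnot q1) \to q4)): β-rule — branch into T q4  //  T ((\lnot q2 \land \lnot q1) \to q4).
              branch 2.2.1.1 (add T q4):
                × closes — contains both q4 and \lnot q4.
              branch 2.2.1.2 (add T ((\lnot q2 \land \lnot q1) \to q4)):
                T ((\lnot q2 \land \lnot q1) \to q4): β-rule — branch into F (\lnot q2 \land \lnot q1)  //  T q4.
                  branch 2.2.1.2.1 (add F (\lnot q2 \land \lnot q1)):
                    F (\lnot q2 \land \lnot q1): β-rule — branch into F \lnot q2  //  F \lnot q1.
                      branch 2.2.1.2.1.1 (add F \lnot q2):
                        × closes — contains both q2 and \lnot q2.
                      branch 2.2.1.2.1.2 (add F \lnot q1):
                        × closes — contains both q1 and \lnot q1.
                  branch 2.2.1.2.2 (add T q4):
                    × closes — contains both q4 and \lnot q4.
          branch 2.2.2 (add F (q4 \lor ((\lnot q2 \land \lnot q1) \to q4)), F \lnot q2):
            F (q4 \lor ((\lnot q2 \land \lnot q1) \to q4)): α-rule — add F q4, F ((\lnot q2 \land \lnot q1) \to q4).
            F ((\lnot q2 \land \lnot q1) \to q4): α-rule — add T (\lnot q2 \land \lnot q1), F q4.
            T (\lnot q2 \land \lnot q1): α-rule — add T \lnot q2, T \lnot q1.
            × closes — contains both q2 and \lnot q2.
9 branches closed, 2 open.
An open branch gives a countermodel: q1=F, q2=T, q3=F, q4=F (unmentioned atoms arbitrary); under it the original formula is false.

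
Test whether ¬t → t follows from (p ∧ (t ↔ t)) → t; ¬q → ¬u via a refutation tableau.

Initial set: {((p ∧ (t ↔ t)) → t); (¬q → ¬u); ¬(¬t → t)}.
¬(¬t → t): α-rule — add ¬t, ¬t.
((p ∧ (t ↔ t)) → t): β-rule — branch into ¬(p ∧ (t ↔ t))  //  t.
  branch 1 (add ¬(p ∧ (t ↔ t))):
    (¬q → ¬u): β-rule — branch into ¬¬q  //  ¬u.
      branch 1.1 (add ¬¬q):
        ¬(p ∧ (t ↔ t)): β-rule — branch into ¬p  //  ¬(t ↔ t).
          branch 1.1.1 (add ¬p):
            ○ open, literals {p=F, q=T, t=F}.
          branch 1.1.2 (add ¬(t ↔ t)):
            ¬(t ↔ t): β-rule — branch into t, ¬t  //  ¬t, t.
              branch 1.1.2.1 (add t, ¬t):
                × closes — contains both t and ¬t.
              branch 1.1.2.2 (add ¬t, t):
                × closes — contains both t and ¬t.
      branch 1.2 (add ¬u):
        ¬(p ∧ (t ↔ t)): β-rule — branch into ¬p  //  ¬(t ↔ t).
          branch 1.2.1 (add ¬p):
            ○ open, literals {p=F, t=F, u=F}.
          branch 1.2.2 (add ¬(t ↔ t)):
            ¬(t ↔ t): β-rule — branch into t, ¬t  //  ¬t, t.
              branch 1.2.2.1 (add t, ¬t):
                × closes — contains both t and ¬t.
              branch 1.2.2.2 (add ¬t, t):
                × closes — contains both t and ¬t.
  branch 2 (add t):
    × closes — contains both t and ¬t.
5 branches closed, 2 open.
An open branch gives a countermodel: p=F, q=T, t=F (unmentioned atoms arbitrary); the premises hold there but the conclusion fails.

No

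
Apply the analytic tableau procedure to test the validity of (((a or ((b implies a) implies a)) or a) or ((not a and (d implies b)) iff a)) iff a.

Not valid

Assume the negation and expand:
Initial set: {not ((((a or ((b implies a) implies a)) or a) or ((not a and (d implies b)) iff a)) iff a)}.
not ((((a or ((b implies a) implies a)) or a) or ((not a and (d implies b)) iff a)) iff a): β-rule — branch into (((a or ((b implies a) implies a)) or a) or ((not a and (d implies b)) iff a)), not a  //  not (((a or ((b implies a) implies a)) or a) or ((not a and (d implies b)) iff a)), a.
  branch 1 (add (((a or ((b implies a) implies a)) or a) or ((not a and (d implies b)) iff a)), not a):
    (((a or ((b implies a) implies a)) or a) or ((not a and (d implies b)) iff a)): β-rule — branch into ((a or ((b implies a) implies a)) or a)  //  ((not a and (d implies b)) iff a).
      branch 1.1 (add ((a or ((b implies a) implies a)) or a)):
        ((a or ((b implies a) implies a)) or a): β-rule — branch into (a or ((b implies a) implies a))  //  a.
          branch 1.1.1 (add (a or ((b implies a) implies a))):
            (a or ((b implies a) implies a)): β-rule — branch into a  //  ((b implies a) implies a).
              branch 1.1.1.1 (add a):
                × closes — contains both a and not a.
              branch 1.1.1.2 (add ((b implies a) implies a)):
                ((b implies a) implies a): β-rule — branch into not (b implies a)  //  a.
                  branch 1.1.1.2.1 (add not (b implies a)):
                    not (b implies a): α-rule — add b, not a.
                    ○ open, literals {a=false, b=true}.
                  branch 1.1.1.2.2 (add a):
                    × closes — contains both a and not a.
          branch 1.1.2 (add a):
            × closes — contains both a and not a.
      branch 1.2 (add ((not a and (d implies b)) iff a)):
        ((not a and (d implies b)) iff a): β-rule — branch into (not a and (d implies b)), a  //  not (not a and (d implies b)), not a.
          branch 1.2.1 (add (not a and (d implies b)), a):
            × closes — contains both a and not a.
          branch 1.2.2 (add not (not a and (d implies b)), not a):
            not (not a and (d implies b)): β-rule — branch into not not a  //  not (d implies b).
              branch 1.2.2.1 (add not not a):
                × closes — contains both a and not a.
              branch 1.2.2.2 (add not (d implies b)):
                not (d implies b): α-rule — add d, not b.
                ○ open, literals {a=false, b=false, d=true}.
  branch 2 (add not (((a or ((b implies a) implies a)) or a) or ((not a and (d implies b)) iff a)), a):
    not (((a or ((b implies a) implies a)) or a) or ((not a and (d implies b)) iff a)): α-rule — add not ((a or ((b implies a) implies a)) or a), not ((not a and (d implies b)) iff a).
    not ((a or ((b implies a) implies a)) or a): α-rule — add not (a or ((b implies a) implies a)), not a.
    × closes — contains both a and not a.
6 branches closed, 2 open.
An open branch gives a countermodel: a=false, b=true (unmentioned atoms arbitrary); under it the original formula is false.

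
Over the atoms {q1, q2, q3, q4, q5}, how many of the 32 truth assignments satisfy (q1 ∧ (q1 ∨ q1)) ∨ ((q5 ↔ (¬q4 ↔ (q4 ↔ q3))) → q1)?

24

Initial set: {((q1 ∧ (q1 ∨ q1)) ∨ ((q5 ↔ (¬q4 ↔ (q4 ↔ q3))) → q1))}.
((q1 ∧ (q1 ∨ q1)) ∨ ((q5 ↔ (¬q4 ↔ (q4 ↔ q3))) → q1)): β-rule — branch into (q1 ∧ (q1 ∨ q1))  //  ((q5 ↔ (¬q4 ↔ (q4 ↔ q3))) → q1).
  branch 1 (add (q1 ∧ (q1 ∨ q1))):
    (q1 ∧ (q1 ∨ q1)): α-rule — add q1, (q1 ∨ q1).
    (q1 ∨ q1): β-rule — branch into q1  //  q1.
      branch 1.1 (add q1):
        ○ open, literals {q1=T}.
      branch 1.2 (add q1):
        ○ open, literals {q1=T}.
  branch 2 (add ((q5 ↔ (¬q4 ↔ (q4 ↔ q3))) → q1)):
    ((q5 ↔ (¬q4 ↔ (q4 ↔ q3))) → q1): β-rule — branch into ¬(q5 ↔ (¬q4 ↔ (q4 ↔ q3)))  //  q1.
      branch 2.1 (add ¬(q5 ↔ (¬q4 ↔ (q4 ↔ q3)))):
        ¬(q5 ↔ (¬q4 ↔ (q4 ↔ q3))): β-rule — branch into q5, ¬(¬q4 ↔ (q4 ↔ q3))  //  ¬q5, (¬q4 ↔ (q4 ↔ q3)).
          branch 2.1.1 (add q5, ¬(¬q4 ↔ (q4 ↔ q3))):
            ¬(¬q4 ↔ (q4 ↔ q3)): β-rule — branch into ¬q4, ¬(q4 ↔ q3)  //  ¬¬q4, (q4 ↔ q3).
              branch 2.1.1.1 (add ¬q4, ¬(q4 ↔ q3)):
                ¬(q4 ↔ q3): β-rule — branch into q4, ¬q3  //  ¬q4, q3.
                  branch 2.1.1.1.1 (add q4, ¬q3):
                    × closes — contains both q4 and ¬q4.
                  branch 2.1.1.1.2 (add ¬q4, q3):
                    ○ open, literals {q3=T, q4=F, q5=T}.
              branch 2.1.1.2 (add ¬¬q4, (q4 ↔ q3)):
                (q4 ↔ q3): β-rule — branch into q4, q3  //  ¬q4, ¬q3.
                  branch 2.1.1.2.1 (add q4, q3):
                    ○ open, literals {q3=T, q4=T, q5=T}.
                  branch 2.1.1.2.2 (add ¬q4, ¬q3):
                    × closes — contains both q4 and ¬q4.
          branch 2.1.2 (add ¬q5, (¬q4 ↔ (q4 ↔ q3))):
            (¬q4 ↔ (q4 ↔ q3)): β-rule — branch into ¬q4, (q4 ↔ q3)  //  ¬¬q4, ¬(q4 ↔ q3).
              branch 2.1.2.1 (add ¬q4, (q4 ↔ q3)):
                (q4 ↔ q3): β-rule — branch into q4, q3  //  ¬q4, ¬q3.
                  branch 2.1.2.1.1 (add q4, q3):
                    × closes — contains both q4 and ¬q4.
                  branch 2.1.2.1.2 (add ¬q4, ¬q3):
                    ○ open, literals {q3=F, q4=F, q5=F}.
              branch 2.1.2.2 (add ¬¬q4, ¬(q4 ↔ q3)):
                ¬(q4 ↔ q3): β-rule — branch into q4, ¬q3  //  ¬q4, q3.
                  branch 2.1.2.2.1 (add q4, ¬q3):
                    ○ open, literals {q3=F, q4=T, q5=F}.
                  branch 2.1.2.2.2 (add ¬q4, q3):
                    × closes — contains both q4 and ¬q4.
      branch 2.2 (add q1):
        ○ open, literals {q1=T}.
4 branches closed, 7 open.
Each open branch fixes some atoms; the unmentioned ones are free. Counting distinct full assignments: branch {q1=T} (q2, q3, q4, q5) contributes 16 new; branch {q1=T} (q2, q3, q4, q5) contributes 0 new; branch {q3=T, q4=F, q5=T} (q1, q2) contributes 2 new; branch {q3=T, q4=T, q5=T} (q1, q2) contributes 2 new; branch {q3=F, q4=F, q5=F} (q1, q2) contributes 2 new; branch {q3=F, q4=T, q5=F} (q1, q2) contributes 2 new; branch {q1=T} (q2, q3, q4, q5) contributes 0 new. Total: 24.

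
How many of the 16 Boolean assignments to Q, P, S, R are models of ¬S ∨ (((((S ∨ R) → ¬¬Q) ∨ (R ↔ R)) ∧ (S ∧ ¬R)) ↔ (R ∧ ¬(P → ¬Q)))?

Initial set: {(¬S ∨ (((((S ∨ R) → ¬¬Q) ∨ (R ↔ R)) ∧ (S ∧ ¬R)) ↔ (R ∧ ¬(P → ¬Q))))}.
(¬S ∨ (((((S ∨ R) → ¬¬Q) ∨ (R ↔ R)) ∧ (S ∧ ¬R)) ↔ (R ∧ ¬(P → ¬Q)))): β-rule — branch into ¬S  //  (((((S ∨ R) → ¬¬Q) ∨ (R ↔ R)) ∧ (S ∧ ¬R)) ↔ (R ∧ ¬(P → ¬Q))).
  branch 1 (add ¬S):
    ○ open, literals {S=F}.
  branch 2 (add (((((S ∨ R) → ¬¬Q) ∨ (R ↔ R)) ∧ (S ∧ ¬R)) ↔ (R ∧ ¬(P → ¬Q)))):
    (((((S ∨ R) → ¬¬Q) ∨ (R ↔ R)) ∧ (S ∧ ¬R)) ↔ (R ∧ ¬(P → ¬Q))): β-rule — branch into ((((S ∨ R) → ¬¬Q) ∨ (R ↔ R)) ∧ (S ∧ ¬R)), (R ∧ ¬(P → ¬Q))  //  ¬((((S ∨ R) → ¬¬Q) ∨ (R ↔ R)) ∧ (S ∧ ¬R)), ¬(R ∧ ¬(P → ¬Q)).
      branch 2.1 (add ((((S ∨ R) → ¬¬Q) ∨ (R ↔ R)) ∧ (S ∧ ¬R)), (R ∧ ¬(P → ¬Q))):
        ((((S ∨ R) → ¬¬Q) ∨ (R ↔ R)) ∧ (S ∧ ¬R)): α-rule — add (((S ∨ R) → ¬¬Q) ∨ (R ↔ R)), (S ∧ ¬R).
        (R ∧ ¬(P → ¬Q)): α-rule — add R, ¬(P → ¬Q).
        (S ∧ ¬R): α-rule — add S, ¬R.
        × closes — contains both R and ¬R.
      branch 2.2 (add ¬((((S ∨ R) → ¬¬Q) ∨ (R ↔ R)) ∧ (S ∧ ¬R)), ¬(R ∧ ¬(P → ¬Q))):
        ¬((((S ∨ R) → ¬¬Q) ∨ (R ↔ R)) ∧ (S ∧ ¬R)): β-rule — branch into ¬(((S ∨ R) → ¬¬Q) ∨ (R ↔ R))  //  ¬(S ∧ ¬R).
          branch 2.2.1 (add ¬(((S ∨ R) → ¬¬Q) ∨ (R ↔ R))):
            ¬(((S ∨ R) → ¬¬Q) ∨ (R ↔ R)): α-rule — add ¬((S ∨ R) → ¬¬Q), ¬(R ↔ R).
            ¬((S ∨ R) → ¬¬Q): α-rule — add (S ∨ R), ¬¬¬Q.
            ¬¬¬Q: drop double negation, giving ¬Q.
            ¬(R ∧ ¬(P → ¬Q)): β-rule — branch into ¬R  //  ¬¬(P → ¬Q).
              branch 2.2.1.1 (add ¬R):
                ¬(R ↔ R): β-rule — branch into R, ¬R  //  ¬R, R.
                  branch 2.2.1.1.1 (add R, ¬R):
                    × closes — contains both R and ¬R.
                  branch 2.2.1.1.2 (add ¬R, R):
                    × closes — contains both R and ¬R.
              branch 2.2.1.2 (add ¬¬(P → ¬Q)):
                ¬(R ↔ R): β-rule — branch into R, ¬R  //  ¬R, R.
                  branch 2.2.1.2.1 (add R, ¬R):
                    × closes — contains both R and ¬R.
                  branch 2.2.1.2.2 (add ¬R, R):
                    × closes — contains both R and ¬R.
          branch 2.2.2 (add ¬(S ∧ ¬R)):
            ¬(R ∧ ¬(P → ¬Q)): β-rule — branch into ¬R  //  ¬¬(P → ¬Q).
              branch 2.2.2.1 (add ¬R):
                ¬(S ∧ ¬R): β-rule — branch into ¬S  //  ¬¬R.
                  branch 2.2.2.1.1 (add ¬S):
                    ○ open, literals {R=F, S=F}.
                  branch 2.2.2.1.2 (add ¬¬R):
                    × closes — contains both R and ¬R.
              branch 2.2.2.2 (add ¬¬(P → ¬Q)):
                ¬(S ∧ ¬R): β-rule — branch into ¬S  //  ¬¬R.
                  branch 2.2.2.2.1 (add ¬S):
                    ¬¬(P → ¬Q): β-rule — branch into ¬P  //  ¬Q.
                      branch 2.2.2.2.1.1 (add ¬P):
                        ○ open, literals {P=F, S=F}.
                      branch 2.2.2.2.1.2 (add ¬Q):
                        ○ open, literals {Q=F, S=F}.
                  branch 2.2.2.2.2 (add ¬¬R):
                    ¬¬(P → ¬Q): β-rule — branch into ¬P  //  ¬Q.
                      branch 2.2.2.2.2.1 (add ¬P):
                        ○ open, literals {P=F, R=T}.
                      branch 2.2.2.2.2.2 (add ¬Q):
                        ○ open, literals {Q=F, R=T}.
6 branches closed, 6 open.
Each open branch fixes some atoms; the unmentioned ones are free. Counting distinct full assignments: branch {S=F} (Q, P, R) contributes 8 new; branch {R=F, S=F} (Q, P) contributes 0 new; branch {P=F, S=F} (Q, R) contributes 0 new; branch {Q=F, S=F} (P, R) contributes 0 new; branch {P=F, R=T} (Q, S) contributes 2 new; branch {Q=F, R=T} (P, S) contributes 1 new. Total: 11.

11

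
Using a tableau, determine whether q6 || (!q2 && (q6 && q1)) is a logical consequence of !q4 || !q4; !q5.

Initial set: {(!q4 || !q4); !q5; !(q6 || (!q2 && (q6 && q1)))}.
!(q6 || (!q2 && (q6 && q1))): α-rule — add !q6, !(!q2 && (q6 && q1)).
(!q4 || !q4): β-rule — branch into !q4  //  !q4.
  branch 1 (add !q4):
    !(!q2 && (q6 && q1)): β-rule — branch into !!q2  //  !(q6 && q1).
      branch 1.1 (add !!q2):
        ○ open, literals {q2=1, q4=0, q5=0, q6=0}.
      branch 1.2 (add !(q6 && q1)):
        !(q6 && q1): β-rule — branch into !q6  //  !q1.
          branch 1.2.1 (add !q6):
            ○ open, literals {q4=0, q5=0, q6=0}.
          branch 1.2.2 (add !q1):
            ○ open, literals {q1=0, q4=0, q5=0, q6=0}.
  branch 2 (add !q4):
    !(!q2 && (q6 && q1)): β-rule — branch into !!q2  //  !(q6 && q1).
      branch 2.1 (add !!q2):
        ○ open, literals {q2=1, q4=0, q5=0, q6=0}.
      branch 2.2 (add !(q6 && q1)):
        !(q6 && q1): β-rule — branch into !q6  //  !q1.
          branch 2.2.1 (add !q6):
            ○ open, literals {q4=0, q5=0, q6=0}.
          branch 2.2.2 (add !q1):
            ○ open, literals {q1=0, q4=0, q5=0, q6=0}.
0 branches closed, 6 open.
An open branch gives a countermodel: q2=1, q4=0, q5=0, q6=0 (unmentioned atoms arbitrary); the premises hold there but the conclusion fails.

No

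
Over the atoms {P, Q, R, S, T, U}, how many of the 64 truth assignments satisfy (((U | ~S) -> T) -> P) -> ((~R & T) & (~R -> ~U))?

Initial set: {((((U | ~S) -> T) -> P) -> ((~R & T) & (~R -> ~U)))}.
((((U | ~S) -> T) -> P) -> ((~R & T) & (~R -> ~U))): β-rule — branch into ~(((U | ~S) -> T) -> P)  //  ((~R & T) & (~R -> ~U)).
  branch 1 (add ~(((U | ~S) -> T) -> P)):
    ~(((U | ~S) -> T) -> P): α-rule — add ((U | ~S) -> T), ~P.
    ((U | ~S) -> T): β-rule — branch into ~(U | ~S)  //  T.
      branch 1.1 (add ~(U | ~S)):
        ~(U | ~S): α-rule — add ~U, ~~S.
        ○ open, literals {P=F, S=T, U=F}.
      branch 1.2 (add T):
        ○ open, literals {P=F, T=T}.
  branch 2 (add ((~R & T) & (~R -> ~U))):
    ((~R & T) & (~R -> ~U)): α-rule — add (~R & T), (~R -> ~U).
    (~R & T): α-rule — add ~R, T.
    (~R -> ~U): β-rule — branch into ~~R  //  ~U.
      branch 2.1 (add ~~R):
        × closes — contains both R and ~R.
      branch 2.2 (add ~U):
        ○ open, literals {R=F, T=T, U=F}.
1 branch closed, 3 open.
Each open branch fixes some atoms; the unmentioned ones are free. Counting distinct full assignments: branch {P=F, S=T, U=F} (Q, R, T) contributes 8 new; branch {P=F, T=T} (Q, R, S, U) contributes 12 new; branch {R=F, T=T, U=F} (P, Q, S) contributes 4 new. Total: 24.

24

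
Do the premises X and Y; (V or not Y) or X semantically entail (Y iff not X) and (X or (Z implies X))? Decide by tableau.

No

Initial set: {(X and Y); ((V or not Y) or X); not ((Y iff not X) and (X or (Z implies X)))}.
(X and Y): α-rule — add X, Y.
((V or not Y) or X): β-rule — branch into (V or not Y)  //  X.
  branch 1 (add (V or not Y)):
    not ((Y iff not X) and (X or (Z implies X))): β-rule — branch into not (Y iff not X)  //  not (X or (Z implies X)).
      branch 1.1 (add not (Y iff not X)):
        (V or not Y): β-rule — branch into V  //  not Y.
          branch 1.1.1 (add V):
            not (Y iff not X): β-rule — branch into Y, not not X  //  not Y, not X.
              branch 1.1.1.1 (add Y, not not X):
                ○ open, literals {V=true, X=true, Y=true}.
              branch 1.1.1.2 (add not Y, not X):
                × closes — contains both Y and not Y.
          branch 1.1.2 (add not Y):
            × closes — contains both Y and not Y.
      branch 1.2 (add not (X or (Z implies X))):
        not (X or (Z implies X)): α-rule — add not X, not (Z implies X).
        × closes — contains both X and not X.
  branch 2 (add X):
    not ((Y iff not X) and (X or (Z implies X))): β-rule — branch into not (Y iff not X)  //  not (X or (Z implies X)).
      branch 2.1 (add not (Y iff not X)):
        not (Y iff not X): β-rule — branch into Y, not not X  //  not Y, not X.
          branch 2.1.1 (add Y, not not X):
            ○ open, literals {X=true, Y=true}.
          branch 2.1.2 (add not Y, not X):
            × closes — contains both Y and not Y.
      branch 2.2 (add not (X or (Z implies X))):
        not (X or (Z implies X)): α-rule — add not X, not (Z implies X).
        × closes — contains both X and not X.
5 branches closed, 2 open.
An open branch gives a countermodel: V=true, X=true, Y=true (unmentioned atoms arbitrary); the premises hold there but the conclusion fails.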